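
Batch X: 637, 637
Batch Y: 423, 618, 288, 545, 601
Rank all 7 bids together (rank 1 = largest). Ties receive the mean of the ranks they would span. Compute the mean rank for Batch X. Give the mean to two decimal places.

Sorted (descending): 637, 637, 618, 601, 545, 423, 288
The 2 values of 637 occupy positions 1–2 → average rank (1+2)/2 = 1.5.
Batch X values → pooled ranks: 637→1.5, 637→1.5
Mean rank = (1.5 + 1.5) / 2 = 1.50

1.50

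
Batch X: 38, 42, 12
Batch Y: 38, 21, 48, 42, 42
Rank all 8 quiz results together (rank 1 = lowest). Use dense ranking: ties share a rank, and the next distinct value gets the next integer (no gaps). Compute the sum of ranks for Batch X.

8

Sorted (ascending): 12, 21, 38, 38, 42, 42, 42, 48
The 2 values of 38 share dense rank 3.
The 3 values of 42 share dense rank 4.
Remaining distinct values take the next consecutive integers.
Batch X values → pooled ranks: 38→3, 42→4, 12→1
Rank sum = 3 + 4 + 1 = 8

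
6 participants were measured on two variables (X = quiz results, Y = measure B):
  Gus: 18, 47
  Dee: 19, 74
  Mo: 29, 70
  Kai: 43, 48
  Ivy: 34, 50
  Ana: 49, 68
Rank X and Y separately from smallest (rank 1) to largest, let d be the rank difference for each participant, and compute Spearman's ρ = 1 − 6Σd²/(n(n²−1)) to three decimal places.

Ranks of variable 1: 1, 2, 3, 5, 4, 6
Ranks of variable 2: 1, 6, 5, 2, 3, 4
d = r₁ − r₂: 0, -4, -2, 3, 1, 2
d²: 0, 16, 4, 9, 1, 4; Σd² = 34
ρ = 1 − 6·34/(6·35) = 1 − 204/210 = 0.029

0.029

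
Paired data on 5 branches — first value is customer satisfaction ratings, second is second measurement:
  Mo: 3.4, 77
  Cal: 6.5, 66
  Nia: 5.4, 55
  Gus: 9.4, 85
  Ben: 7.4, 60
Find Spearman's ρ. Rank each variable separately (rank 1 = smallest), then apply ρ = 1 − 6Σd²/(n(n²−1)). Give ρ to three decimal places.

0.300

Ranks of variable 1: 1, 3, 2, 5, 4
Ranks of variable 2: 4, 3, 1, 5, 2
d = r₁ − r₂: -3, 0, 1, 0, 2
d²: 9, 0, 1, 0, 4; Σd² = 14
ρ = 1 − 6·14/(5·24) = 1 − 84/120 = 0.300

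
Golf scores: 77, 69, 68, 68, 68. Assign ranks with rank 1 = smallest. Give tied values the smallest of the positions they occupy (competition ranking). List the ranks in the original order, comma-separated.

Sorted (ascending): 68, 68, 68, 69, 77
The 3 values of 68 occupy positions 1–3 → each gets rank 1.

5, 4, 1, 1, 1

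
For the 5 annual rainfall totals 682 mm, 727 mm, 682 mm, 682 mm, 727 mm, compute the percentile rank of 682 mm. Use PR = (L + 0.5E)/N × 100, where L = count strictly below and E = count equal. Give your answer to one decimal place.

30.0

N = 5.
Strictly below 682: 0. Equal to 682: 3.
PR = (0 + 0.5·3)/5 × 100 = 30.0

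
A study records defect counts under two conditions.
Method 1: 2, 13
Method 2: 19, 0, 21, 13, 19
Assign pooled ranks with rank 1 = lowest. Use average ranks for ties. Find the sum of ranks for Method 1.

Sorted (ascending): 0, 2, 13, 13, 19, 19, 21
The 2 values of 13 occupy positions 3–4 → average rank (3+4)/2 = 3.5.
The 2 values of 19 occupy positions 5–6 → average rank (5+6)/2 = 5.5.
Method 1 values → pooled ranks: 2→2, 13→3.5
Rank sum = 2 + 3.5 = 5.5

5.5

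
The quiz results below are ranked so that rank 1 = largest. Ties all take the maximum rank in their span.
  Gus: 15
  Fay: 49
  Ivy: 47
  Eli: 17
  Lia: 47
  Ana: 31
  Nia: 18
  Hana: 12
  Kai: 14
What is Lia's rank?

3

Sorted (descending): 49, 47, 47, 31, 18, 17, 15, 14, 12
The 2 values of 47 occupy positions 2–3 → each gets rank 3.
Lia has value 47 → rank 3.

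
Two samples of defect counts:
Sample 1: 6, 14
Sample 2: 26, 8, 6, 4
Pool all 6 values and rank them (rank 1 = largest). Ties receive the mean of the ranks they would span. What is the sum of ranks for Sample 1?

6.5

Sorted (descending): 26, 14, 8, 6, 6, 4
The 2 values of 6 occupy positions 4–5 → average rank (4+5)/2 = 4.5.
Sample 1 values → pooled ranks: 6→4.5, 14→2
Rank sum = 4.5 + 2 = 6.5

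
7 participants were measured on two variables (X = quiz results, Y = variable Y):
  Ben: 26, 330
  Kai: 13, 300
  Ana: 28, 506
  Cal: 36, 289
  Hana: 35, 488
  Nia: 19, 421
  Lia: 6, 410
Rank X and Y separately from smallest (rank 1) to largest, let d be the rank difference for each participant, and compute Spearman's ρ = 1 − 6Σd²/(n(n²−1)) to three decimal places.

0.036

Ranks of variable 1: 4, 2, 5, 7, 6, 3, 1
Ranks of variable 2: 3, 2, 7, 1, 6, 5, 4
d = r₁ − r₂: 1, 0, -2, 6, 0, -2, -3
d²: 1, 0, 4, 36, 0, 4, 9; Σd² = 54
ρ = 1 − 6·54/(7·48) = 1 − 324/336 = 0.036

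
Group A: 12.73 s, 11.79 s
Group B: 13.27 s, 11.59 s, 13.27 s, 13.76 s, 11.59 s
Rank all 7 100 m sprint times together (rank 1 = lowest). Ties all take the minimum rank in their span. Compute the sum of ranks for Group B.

19

Sorted (ascending): 11.59, 11.59, 11.79, 12.73, 13.27, 13.27, 13.76
The 2 values of 11.59 occupy positions 1–2 → each gets rank 1.
The 2 values of 13.27 occupy positions 5–6 → each gets rank 5.
Group B values → pooled ranks: 13.27→5, 11.59→1, 13.27→5, 13.76→7, 11.59→1
Rank sum = 5 + 1 + 5 + 7 + 1 = 19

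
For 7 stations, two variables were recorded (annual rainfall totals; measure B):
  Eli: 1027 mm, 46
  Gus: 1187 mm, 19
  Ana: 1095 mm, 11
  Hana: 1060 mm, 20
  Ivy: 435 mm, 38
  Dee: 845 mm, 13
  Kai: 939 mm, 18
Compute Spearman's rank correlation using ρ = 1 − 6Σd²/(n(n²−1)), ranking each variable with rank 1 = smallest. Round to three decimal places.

Ranks of variable 1: 4, 7, 6, 5, 1, 2, 3
Ranks of variable 2: 7, 4, 1, 5, 6, 2, 3
d = r₁ − r₂: -3, 3, 5, 0, -5, 0, 0
d²: 9, 9, 25, 0, 25, 0, 0; Σd² = 68
ρ = 1 − 6·68/(7·48) = 1 − 408/336 = -0.214

-0.214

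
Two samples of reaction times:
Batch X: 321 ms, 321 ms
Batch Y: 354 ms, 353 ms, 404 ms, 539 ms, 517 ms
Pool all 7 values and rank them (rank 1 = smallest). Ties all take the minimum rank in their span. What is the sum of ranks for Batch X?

2

Sorted (ascending): 321, 321, 353, 354, 404, 517, 539
The 2 values of 321 occupy positions 1–2 → each gets rank 1.
Batch X values → pooled ranks: 321→1, 321→1
Rank sum = 1 + 1 = 2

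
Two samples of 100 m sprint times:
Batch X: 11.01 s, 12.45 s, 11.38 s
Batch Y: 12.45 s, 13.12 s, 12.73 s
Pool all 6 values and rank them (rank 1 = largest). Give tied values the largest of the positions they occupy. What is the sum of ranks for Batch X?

15

Sorted (descending): 13.12, 12.73, 12.45, 12.45, 11.38, 11.01
The 2 values of 12.45 occupy positions 3–4 → each gets rank 4.
Batch X values → pooled ranks: 11.01→6, 12.45→4, 11.38→5
Rank sum = 6 + 4 + 5 = 15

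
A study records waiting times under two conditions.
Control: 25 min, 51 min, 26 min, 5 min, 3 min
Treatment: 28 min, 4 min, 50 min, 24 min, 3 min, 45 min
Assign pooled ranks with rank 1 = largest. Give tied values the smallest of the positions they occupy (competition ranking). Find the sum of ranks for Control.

30

Sorted (descending): 51, 50, 45, 28, 26, 25, 24, 5, 4, 3, 3
The 2 values of 3 occupy positions 10–11 → each gets rank 10.
Control values → pooled ranks: 25→6, 51→1, 26→5, 5→8, 3→10
Rank sum = 6 + 1 + 5 + 8 + 10 = 30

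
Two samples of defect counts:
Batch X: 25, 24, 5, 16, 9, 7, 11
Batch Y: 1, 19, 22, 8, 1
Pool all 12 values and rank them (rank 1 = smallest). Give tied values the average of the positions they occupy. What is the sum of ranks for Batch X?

Sorted (ascending): 1, 1, 5, 7, 8, 9, 11, 16, 19, 22, 24, 25
The 2 values of 1 occupy positions 1–2 → average rank (1+2)/2 = 1.5.
Batch X values → pooled ranks: 25→12, 24→11, 5→3, 16→8, 9→6, 7→4, 11→7
Rank sum = 12 + 11 + 3 + 8 + 6 + 4 + 7 = 51

51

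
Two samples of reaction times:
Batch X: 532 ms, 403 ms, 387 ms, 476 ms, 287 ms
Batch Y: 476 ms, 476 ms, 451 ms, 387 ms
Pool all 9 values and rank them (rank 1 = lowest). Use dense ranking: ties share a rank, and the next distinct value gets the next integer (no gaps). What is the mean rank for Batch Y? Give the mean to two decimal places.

Sorted (ascending): 287, 387, 387, 403, 451, 476, 476, 476, 532
The 2 values of 387 share dense rank 2.
The 3 values of 476 share dense rank 5.
Remaining distinct values take the next consecutive integers.
Batch Y values → pooled ranks: 476→5, 476→5, 451→4, 387→2
Mean rank = (5 + 5 + 4 + 2) / 4 = 4.00

4.00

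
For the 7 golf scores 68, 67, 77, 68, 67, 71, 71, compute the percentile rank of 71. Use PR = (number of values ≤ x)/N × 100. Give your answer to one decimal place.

85.7

N = 7.
Strictly below 71: 4. Equal to 71: 2.
PR = 6/7 × 100 = 85.7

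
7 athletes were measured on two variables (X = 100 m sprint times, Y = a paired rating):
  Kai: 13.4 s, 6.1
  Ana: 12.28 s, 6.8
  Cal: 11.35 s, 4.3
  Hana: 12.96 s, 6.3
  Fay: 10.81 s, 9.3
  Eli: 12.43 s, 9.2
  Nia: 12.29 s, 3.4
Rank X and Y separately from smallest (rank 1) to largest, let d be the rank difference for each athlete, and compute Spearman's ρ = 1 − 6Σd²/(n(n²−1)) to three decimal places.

Ranks of variable 1: 7, 3, 2, 6, 1, 5, 4
Ranks of variable 2: 3, 5, 2, 4, 7, 6, 1
d = r₁ − r₂: 4, -2, 0, 2, -6, -1, 3
d²: 16, 4, 0, 4, 36, 1, 9; Σd² = 70
ρ = 1 − 6·70/(7·48) = 1 − 420/336 = -0.250

-0.250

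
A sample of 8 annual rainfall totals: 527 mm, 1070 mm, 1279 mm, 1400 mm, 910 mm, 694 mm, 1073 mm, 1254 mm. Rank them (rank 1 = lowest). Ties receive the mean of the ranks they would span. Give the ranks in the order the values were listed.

1, 4, 7, 8, 3, 2, 5, 6

Sorted (ascending): 527, 694, 910, 1070, 1073, 1254, 1279, 1400
No ties — each value takes its position as its rank.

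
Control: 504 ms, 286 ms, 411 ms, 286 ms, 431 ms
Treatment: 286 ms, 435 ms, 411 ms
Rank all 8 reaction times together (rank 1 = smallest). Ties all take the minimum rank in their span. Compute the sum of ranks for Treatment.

Sorted (ascending): 286, 286, 286, 411, 411, 431, 435, 504
The 3 values of 286 occupy positions 1–3 → each gets rank 1.
The 2 values of 411 occupy positions 4–5 → each gets rank 4.
Treatment values → pooled ranks: 286→1, 435→7, 411→4
Rank sum = 1 + 7 + 4 = 12

12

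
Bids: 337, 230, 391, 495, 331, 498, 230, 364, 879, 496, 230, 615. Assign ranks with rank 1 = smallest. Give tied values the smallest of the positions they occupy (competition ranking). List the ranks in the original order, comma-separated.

5, 1, 7, 8, 4, 10, 1, 6, 12, 9, 1, 11

Sorted (ascending): 230, 230, 230, 331, 337, 364, 391, 495, 496, 498, 615, 879
The 3 values of 230 occupy positions 1–3 → each gets rank 1.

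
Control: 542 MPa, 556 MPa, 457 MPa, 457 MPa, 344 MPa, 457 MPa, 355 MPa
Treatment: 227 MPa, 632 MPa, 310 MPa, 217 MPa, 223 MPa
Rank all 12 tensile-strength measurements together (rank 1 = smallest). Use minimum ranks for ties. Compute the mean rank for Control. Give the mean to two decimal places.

7.57

Sorted (ascending): 217, 223, 227, 310, 344, 355, 457, 457, 457, 542, 556, 632
The 3 values of 457 occupy positions 7–9 → each gets rank 7.
Control values → pooled ranks: 542→10, 556→11, 457→7, 457→7, 344→5, 457→7, 355→6
Mean rank = (10 + 11 + 7 + 7 + 5 + 7 + 6) / 7 = 7.57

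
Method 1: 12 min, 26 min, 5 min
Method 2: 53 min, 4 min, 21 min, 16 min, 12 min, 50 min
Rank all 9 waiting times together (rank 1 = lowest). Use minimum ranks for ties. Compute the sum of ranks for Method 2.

Sorted (ascending): 4, 5, 12, 12, 16, 21, 26, 50, 53
The 2 values of 12 occupy positions 3–4 → each gets rank 3.
Method 2 values → pooled ranks: 53→9, 4→1, 21→6, 16→5, 12→3, 50→8
Rank sum = 9 + 1 + 6 + 5 + 3 + 8 = 32

32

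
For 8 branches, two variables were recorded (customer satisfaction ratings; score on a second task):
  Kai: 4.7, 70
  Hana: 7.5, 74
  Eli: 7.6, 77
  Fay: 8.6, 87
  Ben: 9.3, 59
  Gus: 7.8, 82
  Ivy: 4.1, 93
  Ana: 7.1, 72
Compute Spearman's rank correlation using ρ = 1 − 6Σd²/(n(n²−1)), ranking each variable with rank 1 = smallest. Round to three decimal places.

Ranks of variable 1: 2, 4, 5, 7, 8, 6, 1, 3
Ranks of variable 2: 2, 4, 5, 7, 1, 6, 8, 3
d = r₁ − r₂: 0, 0, 0, 0, 7, 0, -7, 0
d²: 0, 0, 0, 0, 49, 0, 49, 0; Σd² = 98
ρ = 1 − 6·98/(8·63) = 1 − 588/504 = -0.167

-0.167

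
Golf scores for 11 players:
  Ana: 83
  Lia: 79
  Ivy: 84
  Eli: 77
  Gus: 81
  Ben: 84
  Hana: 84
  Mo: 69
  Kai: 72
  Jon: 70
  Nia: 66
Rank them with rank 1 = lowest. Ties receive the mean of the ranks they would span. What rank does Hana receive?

Sorted (ascending): 66, 69, 70, 72, 77, 79, 81, 83, 84, 84, 84
The 3 values of 84 occupy positions 9–11 → average rank 10.
Hana has value 84 → rank 10.

10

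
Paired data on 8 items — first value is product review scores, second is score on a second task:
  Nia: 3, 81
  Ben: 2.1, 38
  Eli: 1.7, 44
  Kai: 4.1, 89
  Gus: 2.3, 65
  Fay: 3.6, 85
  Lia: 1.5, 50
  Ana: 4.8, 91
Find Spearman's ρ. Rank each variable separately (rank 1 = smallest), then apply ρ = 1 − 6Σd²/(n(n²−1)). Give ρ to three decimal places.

0.905

Ranks of variable 1: 5, 3, 2, 7, 4, 6, 1, 8
Ranks of variable 2: 5, 1, 2, 7, 4, 6, 3, 8
d = r₁ − r₂: 0, 2, 0, 0, 0, 0, -2, 0
d²: 0, 4, 0, 0, 0, 0, 4, 0; Σd² = 8
ρ = 1 − 6·8/(8·63) = 1 − 48/504 = 0.905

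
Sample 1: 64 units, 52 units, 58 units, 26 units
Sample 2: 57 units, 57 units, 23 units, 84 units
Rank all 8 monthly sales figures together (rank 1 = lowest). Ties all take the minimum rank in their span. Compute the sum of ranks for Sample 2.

17

Sorted (ascending): 23, 26, 52, 57, 57, 58, 64, 84
The 2 values of 57 occupy positions 4–5 → each gets rank 4.
Sample 2 values → pooled ranks: 57→4, 57→4, 23→1, 84→8
Rank sum = 4 + 4 + 1 + 8 = 17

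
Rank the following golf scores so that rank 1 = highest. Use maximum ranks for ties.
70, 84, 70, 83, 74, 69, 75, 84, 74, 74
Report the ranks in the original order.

Sorted (descending): 84, 84, 83, 75, 74, 74, 74, 70, 70, 69
The 2 values of 84 occupy positions 1–2 → each gets rank 2.
The 3 values of 74 occupy positions 5–7 → each gets rank 7.
The 2 values of 70 occupy positions 8–9 → each gets rank 9.

9, 2, 9, 3, 7, 10, 4, 2, 7, 7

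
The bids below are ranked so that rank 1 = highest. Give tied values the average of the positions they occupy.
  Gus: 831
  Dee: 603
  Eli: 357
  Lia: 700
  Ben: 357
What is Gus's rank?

1

Sorted (descending): 831, 700, 603, 357, 357
The 2 values of 357 occupy positions 4–5 → average rank (4+5)/2 = 4.5.
Gus has value 831 → rank 1.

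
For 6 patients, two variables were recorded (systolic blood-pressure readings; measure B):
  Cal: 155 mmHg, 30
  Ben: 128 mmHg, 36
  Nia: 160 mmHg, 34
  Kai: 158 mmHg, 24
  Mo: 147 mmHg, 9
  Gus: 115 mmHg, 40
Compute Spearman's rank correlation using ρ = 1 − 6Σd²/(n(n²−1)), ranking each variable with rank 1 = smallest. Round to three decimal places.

-0.486

Ranks of variable 1: 4, 2, 6, 5, 3, 1
Ranks of variable 2: 3, 5, 4, 2, 1, 6
d = r₁ − r₂: 1, -3, 2, 3, 2, -5
d²: 1, 9, 4, 9, 4, 25; Σd² = 52
ρ = 1 − 6·52/(6·35) = 1 − 312/210 = -0.486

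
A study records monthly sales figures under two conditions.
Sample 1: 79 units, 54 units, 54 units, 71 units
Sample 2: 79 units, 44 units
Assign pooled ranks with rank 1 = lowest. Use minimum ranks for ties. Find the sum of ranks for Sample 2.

6

Sorted (ascending): 44, 54, 54, 71, 79, 79
The 2 values of 54 occupy positions 2–3 → each gets rank 2.
The 2 values of 79 occupy positions 5–6 → each gets rank 5.
Sample 2 values → pooled ranks: 79→5, 44→1
Rank sum = 5 + 1 = 6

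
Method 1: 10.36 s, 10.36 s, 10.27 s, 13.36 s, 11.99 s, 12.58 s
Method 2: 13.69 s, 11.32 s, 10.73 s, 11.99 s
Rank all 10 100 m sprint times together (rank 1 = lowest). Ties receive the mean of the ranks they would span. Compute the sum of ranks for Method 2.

25.5

Sorted (ascending): 10.27, 10.36, 10.36, 10.73, 11.32, 11.99, 11.99, 12.58, 13.36, 13.69
The 2 values of 10.36 occupy positions 2–3 → average rank (2+3)/2 = 2.5.
The 2 values of 11.99 occupy positions 6–7 → average rank (6+7)/2 = 6.5.
Method 2 values → pooled ranks: 13.69→10, 11.32→5, 10.73→4, 11.99→6.5
Rank sum = 10 + 5 + 4 + 6.5 = 25.5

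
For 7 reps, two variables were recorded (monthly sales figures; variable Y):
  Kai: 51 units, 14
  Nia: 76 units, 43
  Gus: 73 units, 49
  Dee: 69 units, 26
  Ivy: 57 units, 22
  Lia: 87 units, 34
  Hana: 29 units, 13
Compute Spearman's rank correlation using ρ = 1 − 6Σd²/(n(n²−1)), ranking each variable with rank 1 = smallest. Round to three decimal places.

Ranks of variable 1: 2, 6, 5, 4, 3, 7, 1
Ranks of variable 2: 2, 6, 7, 4, 3, 5, 1
d = r₁ − r₂: 0, 0, -2, 0, 0, 2, 0
d²: 0, 0, 4, 0, 0, 4, 0; Σd² = 8
ρ = 1 − 6·8/(7·48) = 1 − 48/336 = 0.857

0.857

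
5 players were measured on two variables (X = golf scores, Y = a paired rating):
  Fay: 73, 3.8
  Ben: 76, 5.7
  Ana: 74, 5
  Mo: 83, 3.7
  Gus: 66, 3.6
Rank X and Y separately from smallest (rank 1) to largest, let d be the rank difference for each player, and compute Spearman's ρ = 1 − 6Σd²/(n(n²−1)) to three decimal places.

Ranks of variable 1: 2, 4, 3, 5, 1
Ranks of variable 2: 3, 5, 4, 2, 1
d = r₁ − r₂: -1, -1, -1, 3, 0
d²: 1, 1, 1, 9, 0; Σd² = 12
ρ = 1 − 6·12/(5·24) = 1 − 72/120 = 0.400

0.400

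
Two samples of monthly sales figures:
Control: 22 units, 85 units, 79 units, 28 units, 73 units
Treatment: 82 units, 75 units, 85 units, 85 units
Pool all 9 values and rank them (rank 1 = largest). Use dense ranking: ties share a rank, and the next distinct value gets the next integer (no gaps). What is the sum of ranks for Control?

22

Sorted (descending): 85, 85, 85, 82, 79, 75, 73, 28, 22
The 3 values of 85 share dense rank 1.
Remaining distinct values take the next consecutive integers.
Control values → pooled ranks: 22→7, 85→1, 79→3, 28→6, 73→5
Rank sum = 7 + 1 + 3 + 6 + 5 = 22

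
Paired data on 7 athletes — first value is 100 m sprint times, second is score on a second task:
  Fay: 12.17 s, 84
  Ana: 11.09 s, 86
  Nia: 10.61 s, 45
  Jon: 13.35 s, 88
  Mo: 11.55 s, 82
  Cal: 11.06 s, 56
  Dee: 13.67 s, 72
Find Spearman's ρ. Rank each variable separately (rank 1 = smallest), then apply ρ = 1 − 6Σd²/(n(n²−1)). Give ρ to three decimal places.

Ranks of variable 1: 5, 3, 1, 6, 4, 2, 7
Ranks of variable 2: 5, 6, 1, 7, 4, 2, 3
d = r₁ − r₂: 0, -3, 0, -1, 0, 0, 4
d²: 0, 9, 0, 1, 0, 0, 16; Σd² = 26
ρ = 1 − 6·26/(7·48) = 1 − 156/336 = 0.536

0.536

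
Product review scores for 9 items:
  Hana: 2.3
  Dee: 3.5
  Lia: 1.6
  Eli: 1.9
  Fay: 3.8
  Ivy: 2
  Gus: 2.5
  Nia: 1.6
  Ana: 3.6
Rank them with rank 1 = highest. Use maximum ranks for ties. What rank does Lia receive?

9

Sorted (descending): 3.8, 3.6, 3.5, 2.5, 2.3, 2, 1.9, 1.6, 1.6
The 2 values of 1.6 occupy positions 8–9 → each gets rank 9.
Lia has value 1.6 → rank 9.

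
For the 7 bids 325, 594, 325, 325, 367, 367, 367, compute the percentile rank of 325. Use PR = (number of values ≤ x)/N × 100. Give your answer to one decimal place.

N = 7.
Strictly below 325: 0. Equal to 325: 3.
PR = 3/7 × 100 = 42.9

42.9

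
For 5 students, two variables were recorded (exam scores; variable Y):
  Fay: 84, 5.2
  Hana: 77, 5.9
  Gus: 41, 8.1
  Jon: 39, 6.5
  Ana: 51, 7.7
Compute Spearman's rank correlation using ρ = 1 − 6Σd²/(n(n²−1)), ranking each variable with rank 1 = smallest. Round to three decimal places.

-0.700

Ranks of variable 1: 5, 4, 2, 1, 3
Ranks of variable 2: 1, 2, 5, 3, 4
d = r₁ − r₂: 4, 2, -3, -2, -1
d²: 16, 4, 9, 4, 1; Σd² = 34
ρ = 1 − 6·34/(5·24) = 1 − 204/120 = -0.700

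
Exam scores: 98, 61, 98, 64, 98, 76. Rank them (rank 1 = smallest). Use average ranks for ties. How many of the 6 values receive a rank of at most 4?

Sorted (ascending): 61, 64, 76, 98, 98, 98
The 3 values of 98 occupy positions 4–6 → average rank 5.
Ranks ≤ 4: {1, 2, 3} → 3 values.

3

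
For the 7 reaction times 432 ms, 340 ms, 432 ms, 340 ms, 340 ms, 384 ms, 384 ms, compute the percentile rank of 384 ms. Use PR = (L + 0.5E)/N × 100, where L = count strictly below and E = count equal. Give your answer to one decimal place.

N = 7.
Strictly below 384: 3. Equal to 384: 2.
PR = (3 + 0.5·2)/7 × 100 = 57.1

57.1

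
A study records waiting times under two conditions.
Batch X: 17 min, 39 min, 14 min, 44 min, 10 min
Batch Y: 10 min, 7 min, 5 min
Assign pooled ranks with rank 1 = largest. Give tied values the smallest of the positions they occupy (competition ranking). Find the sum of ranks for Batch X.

15

Sorted (descending): 44, 39, 17, 14, 10, 10, 7, 5
The 2 values of 10 occupy positions 5–6 → each gets rank 5.
Batch X values → pooled ranks: 17→3, 39→2, 14→4, 44→1, 10→5
Rank sum = 3 + 2 + 4 + 1 + 5 = 15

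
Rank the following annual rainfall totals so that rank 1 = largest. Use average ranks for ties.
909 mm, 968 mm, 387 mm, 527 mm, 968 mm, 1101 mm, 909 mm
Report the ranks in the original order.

4.5, 2.5, 7, 6, 2.5, 1, 4.5

Sorted (descending): 1101, 968, 968, 909, 909, 527, 387
The 2 values of 968 occupy positions 2–3 → average rank (2+3)/2 = 2.5.
The 2 values of 909 occupy positions 4–5 → average rank (4+5)/2 = 4.5.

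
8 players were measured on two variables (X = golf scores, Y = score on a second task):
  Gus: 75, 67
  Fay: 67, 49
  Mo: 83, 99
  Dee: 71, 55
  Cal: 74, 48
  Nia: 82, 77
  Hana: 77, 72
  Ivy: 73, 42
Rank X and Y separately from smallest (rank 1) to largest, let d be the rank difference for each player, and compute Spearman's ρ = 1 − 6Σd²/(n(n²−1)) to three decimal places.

Ranks of variable 1: 5, 1, 8, 2, 4, 7, 6, 3
Ranks of variable 2: 5, 3, 8, 4, 2, 7, 6, 1
d = r₁ − r₂: 0, -2, 0, -2, 2, 0, 0, 2
d²: 0, 4, 0, 4, 4, 0, 0, 4; Σd² = 16
ρ = 1 − 6·16/(8·63) = 1 − 96/504 = 0.810

0.810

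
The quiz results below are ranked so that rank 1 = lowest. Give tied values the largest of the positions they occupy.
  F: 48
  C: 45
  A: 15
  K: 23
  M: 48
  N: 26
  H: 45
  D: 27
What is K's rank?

2

Sorted (ascending): 15, 23, 26, 27, 45, 45, 48, 48
The 2 values of 45 occupy positions 5–6 → each gets rank 6.
The 2 values of 48 occupy positions 7–8 → each gets rank 8.
K has value 23 → rank 2.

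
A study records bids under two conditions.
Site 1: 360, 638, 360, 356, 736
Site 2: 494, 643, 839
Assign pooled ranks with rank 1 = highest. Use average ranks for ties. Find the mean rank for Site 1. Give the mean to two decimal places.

5.40

Sorted (descending): 839, 736, 643, 638, 494, 360, 360, 356
The 2 values of 360 occupy positions 6–7 → average rank (6+7)/2 = 6.5.
Site 1 values → pooled ranks: 360→6.5, 638→4, 360→6.5, 356→8, 736→2
Mean rank = (6.5 + 4 + 6.5 + 8 + 2) / 5 = 5.40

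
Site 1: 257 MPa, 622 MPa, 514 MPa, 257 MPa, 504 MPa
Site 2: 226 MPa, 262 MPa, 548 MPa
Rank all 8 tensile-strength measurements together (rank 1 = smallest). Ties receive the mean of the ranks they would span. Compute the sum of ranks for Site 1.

24

Sorted (ascending): 226, 257, 257, 262, 504, 514, 548, 622
The 2 values of 257 occupy positions 2–3 → average rank (2+3)/2 = 2.5.
Site 1 values → pooled ranks: 257→2.5, 622→8, 514→6, 257→2.5, 504→5
Rank sum = 2.5 + 8 + 6 + 2.5 + 5 = 24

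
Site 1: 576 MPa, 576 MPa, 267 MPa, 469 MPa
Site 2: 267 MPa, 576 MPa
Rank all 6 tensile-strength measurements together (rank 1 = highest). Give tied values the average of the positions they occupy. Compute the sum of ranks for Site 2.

Sorted (descending): 576, 576, 576, 469, 267, 267
The 3 values of 576 occupy positions 1–3 → average rank 2.
The 2 values of 267 occupy positions 5–6 → average rank (5+6)/2 = 5.5.
Site 2 values → pooled ranks: 267→5.5, 576→2
Rank sum = 5.5 + 2 = 7.5

7.5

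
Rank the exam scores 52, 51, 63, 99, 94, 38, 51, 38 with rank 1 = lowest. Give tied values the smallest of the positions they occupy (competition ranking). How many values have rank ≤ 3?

4

Sorted (ascending): 38, 38, 51, 51, 52, 63, 94, 99
The 2 values of 38 occupy positions 1–2 → each gets rank 1.
The 2 values of 51 occupy positions 3–4 → each gets rank 3.
Ranks ≤ 3: {1, 1, 3, 3} → 4 values.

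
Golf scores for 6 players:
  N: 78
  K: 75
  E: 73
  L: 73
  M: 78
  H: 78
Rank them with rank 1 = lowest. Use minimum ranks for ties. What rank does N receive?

Sorted (ascending): 73, 73, 75, 78, 78, 78
The 2 values of 73 occupy positions 1–2 → each gets rank 1.
The 3 values of 78 occupy positions 4–6 → each gets rank 4.
N has value 78 → rank 4.

4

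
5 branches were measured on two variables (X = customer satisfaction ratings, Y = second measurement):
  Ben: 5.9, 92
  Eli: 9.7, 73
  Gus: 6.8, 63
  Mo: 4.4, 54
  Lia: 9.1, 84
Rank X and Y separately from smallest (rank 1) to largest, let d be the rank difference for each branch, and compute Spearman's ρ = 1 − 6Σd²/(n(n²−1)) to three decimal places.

0.300

Ranks of variable 1: 2, 5, 3, 1, 4
Ranks of variable 2: 5, 3, 2, 1, 4
d = r₁ − r₂: -3, 2, 1, 0, 0
d²: 9, 4, 1, 0, 0; Σd² = 14
ρ = 1 − 6·14/(5·24) = 1 − 84/120 = 0.300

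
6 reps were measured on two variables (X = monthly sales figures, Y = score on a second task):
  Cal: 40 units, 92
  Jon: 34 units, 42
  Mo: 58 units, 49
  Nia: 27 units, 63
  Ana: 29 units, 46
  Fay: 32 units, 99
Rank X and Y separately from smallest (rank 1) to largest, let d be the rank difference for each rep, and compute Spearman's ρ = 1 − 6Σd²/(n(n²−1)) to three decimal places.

Ranks of variable 1: 5, 4, 6, 1, 2, 3
Ranks of variable 2: 5, 1, 3, 4, 2, 6
d = r₁ − r₂: 0, 3, 3, -3, 0, -3
d²: 0, 9, 9, 9, 0, 9; Σd² = 36
ρ = 1 − 6·36/(6·35) = 1 − 216/210 = -0.029

-0.029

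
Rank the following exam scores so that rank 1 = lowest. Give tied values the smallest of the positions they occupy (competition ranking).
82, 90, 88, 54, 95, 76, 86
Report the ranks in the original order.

Sorted (ascending): 54, 76, 82, 86, 88, 90, 95
No ties — each value takes its position as its rank.

3, 6, 5, 1, 7, 2, 4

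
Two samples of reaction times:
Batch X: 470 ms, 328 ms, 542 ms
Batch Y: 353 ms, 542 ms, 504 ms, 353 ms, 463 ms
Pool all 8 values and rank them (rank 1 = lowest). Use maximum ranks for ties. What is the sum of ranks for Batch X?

Sorted (ascending): 328, 353, 353, 463, 470, 504, 542, 542
The 2 values of 353 occupy positions 2–3 → each gets rank 3.
The 2 values of 542 occupy positions 7–8 → each gets rank 8.
Batch X values → pooled ranks: 470→5, 328→1, 542→8
Rank sum = 5 + 1 + 8 = 14

14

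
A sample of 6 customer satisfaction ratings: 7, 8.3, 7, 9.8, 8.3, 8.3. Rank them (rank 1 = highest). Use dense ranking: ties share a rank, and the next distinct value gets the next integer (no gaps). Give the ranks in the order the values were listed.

Sorted (descending): 9.8, 8.3, 8.3, 8.3, 7, 7
The 3 values of 8.3 share dense rank 2.
The 2 values of 7 share dense rank 3.
Remaining distinct values take the next consecutive integers.

3, 2, 3, 1, 2, 2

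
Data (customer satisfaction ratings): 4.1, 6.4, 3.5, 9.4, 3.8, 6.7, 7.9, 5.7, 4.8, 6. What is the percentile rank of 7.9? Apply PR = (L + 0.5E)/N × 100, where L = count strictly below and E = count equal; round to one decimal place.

85.0

N = 10.
Strictly below 7.9: 8. Equal to 7.9: 1.
PR = (8 + 0.5·1)/10 × 100 = 85.0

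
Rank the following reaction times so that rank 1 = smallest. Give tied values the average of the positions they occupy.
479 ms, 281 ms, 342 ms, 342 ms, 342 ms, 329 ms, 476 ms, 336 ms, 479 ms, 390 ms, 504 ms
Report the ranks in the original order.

Sorted (ascending): 281, 329, 336, 342, 342, 342, 390, 476, 479, 479, 504
The 3 values of 342 occupy positions 4–6 → average rank 5.
The 2 values of 479 occupy positions 9–10 → average rank (9+10)/2 = 9.5.

9.5, 1, 5, 5, 5, 2, 8, 3, 9.5, 7, 11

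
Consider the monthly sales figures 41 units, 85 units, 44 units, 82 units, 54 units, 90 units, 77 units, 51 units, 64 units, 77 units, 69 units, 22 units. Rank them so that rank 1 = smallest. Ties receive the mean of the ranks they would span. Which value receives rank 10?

82

Sorted (ascending): 22, 41, 44, 51, 54, 64, 69, 77, 77, 82, 85, 90
The 2 values of 77 occupy positions 8–9 → average rank (8+9)/2 = 8.5.
Rank 10 → value 82.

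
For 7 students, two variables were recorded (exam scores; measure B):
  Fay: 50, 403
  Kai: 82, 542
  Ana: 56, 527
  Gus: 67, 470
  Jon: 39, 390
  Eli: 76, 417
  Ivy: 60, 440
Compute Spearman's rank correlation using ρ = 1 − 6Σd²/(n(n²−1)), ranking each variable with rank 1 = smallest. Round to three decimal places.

0.679

Ranks of variable 1: 2, 7, 3, 5, 1, 6, 4
Ranks of variable 2: 2, 7, 6, 5, 1, 3, 4
d = r₁ − r₂: 0, 0, -3, 0, 0, 3, 0
d²: 0, 0, 9, 0, 0, 9, 0; Σd² = 18
ρ = 1 − 6·18/(7·48) = 1 − 108/336 = 0.679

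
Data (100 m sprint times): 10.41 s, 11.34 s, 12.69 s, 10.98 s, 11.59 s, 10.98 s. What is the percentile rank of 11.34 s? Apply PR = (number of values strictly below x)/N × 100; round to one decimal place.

50.0

N = 6.
Strictly below 11.34: 3. Equal to 11.34: 1.
PR = 3/6 × 100 = 50.0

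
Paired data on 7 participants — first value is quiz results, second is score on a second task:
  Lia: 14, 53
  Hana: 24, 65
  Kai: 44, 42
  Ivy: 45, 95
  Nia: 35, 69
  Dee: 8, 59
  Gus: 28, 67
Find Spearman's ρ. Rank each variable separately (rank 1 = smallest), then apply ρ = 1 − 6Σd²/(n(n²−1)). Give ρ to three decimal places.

Ranks of variable 1: 2, 3, 6, 7, 5, 1, 4
Ranks of variable 2: 2, 4, 1, 7, 6, 3, 5
d = r₁ − r₂: 0, -1, 5, 0, -1, -2, -1
d²: 0, 1, 25, 0, 1, 4, 1; Σd² = 32
ρ = 1 − 6·32/(7·48) = 1 − 192/336 = 0.429

0.429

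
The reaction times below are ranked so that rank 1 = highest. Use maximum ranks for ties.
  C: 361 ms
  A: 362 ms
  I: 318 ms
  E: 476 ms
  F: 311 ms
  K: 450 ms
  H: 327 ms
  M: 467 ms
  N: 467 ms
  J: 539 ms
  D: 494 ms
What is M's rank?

Sorted (descending): 539, 494, 476, 467, 467, 450, 362, 361, 327, 318, 311
The 2 values of 467 occupy positions 4–5 → each gets rank 5.
M has value 467 ms → rank 5.

5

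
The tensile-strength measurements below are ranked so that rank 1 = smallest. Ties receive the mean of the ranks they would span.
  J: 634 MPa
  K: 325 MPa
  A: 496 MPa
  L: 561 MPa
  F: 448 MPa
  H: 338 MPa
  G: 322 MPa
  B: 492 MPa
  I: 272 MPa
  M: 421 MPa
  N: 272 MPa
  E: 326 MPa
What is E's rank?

5

Sorted (ascending): 272, 272, 322, 325, 326, 338, 421, 448, 492, 496, 561, 634
The 2 values of 272 occupy positions 1–2 → average rank (1+2)/2 = 1.5.
E has value 326 MPa → rank 5.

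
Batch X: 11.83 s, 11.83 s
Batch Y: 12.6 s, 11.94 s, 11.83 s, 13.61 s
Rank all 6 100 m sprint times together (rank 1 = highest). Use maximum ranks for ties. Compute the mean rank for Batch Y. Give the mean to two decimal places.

Sorted (descending): 13.61, 12.6, 11.94, 11.83, 11.83, 11.83
The 3 values of 11.83 occupy positions 4–6 → each gets rank 6.
Batch Y values → pooled ranks: 12.6→2, 11.94→3, 11.83→6, 13.61→1
Mean rank = (2 + 3 + 6 + 1) / 4 = 3.00

3.00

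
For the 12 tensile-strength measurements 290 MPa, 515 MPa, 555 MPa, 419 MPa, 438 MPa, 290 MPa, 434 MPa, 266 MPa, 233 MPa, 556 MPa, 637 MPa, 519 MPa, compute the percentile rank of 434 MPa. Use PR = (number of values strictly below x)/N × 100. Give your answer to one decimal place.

41.7

N = 12.
Strictly below 434: 5. Equal to 434: 1.
PR = 5/12 × 100 = 41.7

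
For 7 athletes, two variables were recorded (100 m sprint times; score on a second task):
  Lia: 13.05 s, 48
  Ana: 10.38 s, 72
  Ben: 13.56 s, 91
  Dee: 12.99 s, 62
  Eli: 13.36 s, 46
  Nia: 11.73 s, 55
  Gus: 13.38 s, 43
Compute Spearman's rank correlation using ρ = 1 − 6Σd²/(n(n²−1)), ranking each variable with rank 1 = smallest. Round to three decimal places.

-0.214

Ranks of variable 1: 4, 1, 7, 3, 5, 2, 6
Ranks of variable 2: 3, 6, 7, 5, 2, 4, 1
d = r₁ − r₂: 1, -5, 0, -2, 3, -2, 5
d²: 1, 25, 0, 4, 9, 4, 25; Σd² = 68
ρ = 1 − 6·68/(7·48) = 1 − 408/336 = -0.214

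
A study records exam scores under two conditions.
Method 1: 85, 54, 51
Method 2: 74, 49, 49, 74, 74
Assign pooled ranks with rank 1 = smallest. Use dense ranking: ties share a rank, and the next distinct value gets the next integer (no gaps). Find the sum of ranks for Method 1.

Sorted (ascending): 49, 49, 51, 54, 74, 74, 74, 85
The 2 values of 49 share dense rank 1.
The 3 values of 74 share dense rank 4.
Remaining distinct values take the next consecutive integers.
Method 1 values → pooled ranks: 85→5, 54→3, 51→2
Rank sum = 5 + 3 + 2 = 10

10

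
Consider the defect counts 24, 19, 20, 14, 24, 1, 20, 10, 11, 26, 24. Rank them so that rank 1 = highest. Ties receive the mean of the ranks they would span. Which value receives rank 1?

26

Sorted (descending): 26, 24, 24, 24, 20, 20, 19, 14, 11, 10, 1
The 3 values of 24 occupy positions 2–4 → average rank 3.
The 2 values of 20 occupy positions 5–6 → average rank (5+6)/2 = 5.5.
Rank 1 → value 26.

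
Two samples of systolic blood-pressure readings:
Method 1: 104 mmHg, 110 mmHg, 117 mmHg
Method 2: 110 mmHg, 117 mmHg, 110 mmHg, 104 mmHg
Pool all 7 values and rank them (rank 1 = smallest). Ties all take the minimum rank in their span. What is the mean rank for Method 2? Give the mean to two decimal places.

Sorted (ascending): 104, 104, 110, 110, 110, 117, 117
The 2 values of 104 occupy positions 1–2 → each gets rank 1.
The 3 values of 110 occupy positions 3–5 → each gets rank 3.
The 2 values of 117 occupy positions 6–7 → each gets rank 6.
Method 2 values → pooled ranks: 110→3, 117→6, 110→3, 104→1
Mean rank = (3 + 6 + 3 + 1) / 4 = 3.25

3.25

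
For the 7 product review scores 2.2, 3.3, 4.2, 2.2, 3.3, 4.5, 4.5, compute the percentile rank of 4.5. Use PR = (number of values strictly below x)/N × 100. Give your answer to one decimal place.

N = 7.
Strictly below 4.5: 5. Equal to 4.5: 2.
PR = 5/7 × 100 = 71.4

71.4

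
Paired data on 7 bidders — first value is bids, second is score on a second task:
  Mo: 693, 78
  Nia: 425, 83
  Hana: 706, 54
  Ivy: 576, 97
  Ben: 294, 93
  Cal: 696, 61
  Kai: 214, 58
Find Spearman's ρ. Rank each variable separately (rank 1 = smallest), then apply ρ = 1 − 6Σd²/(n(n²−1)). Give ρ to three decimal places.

Ranks of variable 1: 5, 3, 7, 4, 2, 6, 1
Ranks of variable 2: 4, 5, 1, 7, 6, 3, 2
d = r₁ − r₂: 1, -2, 6, -3, -4, 3, -1
d²: 1, 4, 36, 9, 16, 9, 1; Σd² = 76
ρ = 1 − 6·76/(7·48) = 1 − 456/336 = -0.357

-0.357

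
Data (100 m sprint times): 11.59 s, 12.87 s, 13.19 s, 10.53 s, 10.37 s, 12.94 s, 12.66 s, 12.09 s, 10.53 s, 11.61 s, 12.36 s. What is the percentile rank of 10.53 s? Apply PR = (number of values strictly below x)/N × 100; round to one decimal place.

9.1

N = 11.
Strictly below 10.53: 1. Equal to 10.53: 2.
PR = 1/11 × 100 = 9.1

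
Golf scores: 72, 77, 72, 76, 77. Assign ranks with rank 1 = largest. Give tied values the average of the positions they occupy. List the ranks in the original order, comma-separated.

4.5, 1.5, 4.5, 3, 1.5

Sorted (descending): 77, 77, 76, 72, 72
The 2 values of 77 occupy positions 1–2 → average rank (1+2)/2 = 1.5.
The 2 values of 72 occupy positions 4–5 → average rank (4+5)/2 = 4.5.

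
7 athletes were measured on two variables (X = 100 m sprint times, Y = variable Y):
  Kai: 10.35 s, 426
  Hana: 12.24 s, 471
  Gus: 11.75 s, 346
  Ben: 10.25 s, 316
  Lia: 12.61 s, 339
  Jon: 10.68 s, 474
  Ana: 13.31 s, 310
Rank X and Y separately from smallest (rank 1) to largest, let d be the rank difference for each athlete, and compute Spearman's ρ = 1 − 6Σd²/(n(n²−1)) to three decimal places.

Ranks of variable 1: 2, 5, 4, 1, 6, 3, 7
Ranks of variable 2: 5, 6, 4, 2, 3, 7, 1
d = r₁ − r₂: -3, -1, 0, -1, 3, -4, 6
d²: 9, 1, 0, 1, 9, 16, 36; Σd² = 72
ρ = 1 − 6·72/(7·48) = 1 − 432/336 = -0.286

-0.286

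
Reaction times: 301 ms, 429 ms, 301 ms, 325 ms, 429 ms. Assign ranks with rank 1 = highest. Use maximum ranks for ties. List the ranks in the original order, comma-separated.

Sorted (descending): 429, 429, 325, 301, 301
The 2 values of 429 occupy positions 1–2 → each gets rank 2.
The 2 values of 301 occupy positions 4–5 → each gets rank 5.

5, 2, 5, 3, 2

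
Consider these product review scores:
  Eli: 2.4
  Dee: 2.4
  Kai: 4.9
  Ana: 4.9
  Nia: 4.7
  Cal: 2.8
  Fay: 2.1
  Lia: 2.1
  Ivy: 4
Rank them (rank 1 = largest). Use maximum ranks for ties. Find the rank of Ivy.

4

Sorted (descending): 4.9, 4.9, 4.7, 4, 2.8, 2.4, 2.4, 2.1, 2.1
The 2 values of 4.9 occupy positions 1–2 → each gets rank 2.
The 2 values of 2.4 occupy positions 6–7 → each gets rank 7.
The 2 values of 2.1 occupy positions 8–9 → each gets rank 9.
Ivy has value 4 → rank 4.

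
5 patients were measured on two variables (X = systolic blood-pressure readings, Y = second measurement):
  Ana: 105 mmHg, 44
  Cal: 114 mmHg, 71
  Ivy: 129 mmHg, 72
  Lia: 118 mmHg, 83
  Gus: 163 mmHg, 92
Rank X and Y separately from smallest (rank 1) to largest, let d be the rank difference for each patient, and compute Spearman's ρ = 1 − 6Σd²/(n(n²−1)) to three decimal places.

0.900

Ranks of variable 1: 1, 2, 4, 3, 5
Ranks of variable 2: 1, 2, 3, 4, 5
d = r₁ − r₂: 0, 0, 1, -1, 0
d²: 0, 0, 1, 1, 0; Σd² = 2
ρ = 1 − 6·2/(5·24) = 1 − 12/120 = 0.900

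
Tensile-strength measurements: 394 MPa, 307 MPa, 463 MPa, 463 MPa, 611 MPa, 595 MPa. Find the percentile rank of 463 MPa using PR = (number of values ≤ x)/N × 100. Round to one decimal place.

66.7

N = 6.
Strictly below 463: 2. Equal to 463: 2.
PR = 4/6 × 100 = 66.7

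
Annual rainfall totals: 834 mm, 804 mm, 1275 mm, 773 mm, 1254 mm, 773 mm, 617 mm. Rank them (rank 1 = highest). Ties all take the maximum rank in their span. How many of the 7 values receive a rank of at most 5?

4

Sorted (descending): 1275, 1254, 834, 804, 773, 773, 617
The 2 values of 773 occupy positions 5–6 → each gets rank 6.
Ranks ≤ 5: {1, 2, 3, 4} → 4 values.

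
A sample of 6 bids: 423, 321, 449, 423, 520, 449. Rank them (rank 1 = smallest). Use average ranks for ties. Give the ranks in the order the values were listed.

Sorted (ascending): 321, 423, 423, 449, 449, 520
The 2 values of 423 occupy positions 2–3 → average rank (2+3)/2 = 2.5.
The 2 values of 449 occupy positions 4–5 → average rank (4+5)/2 = 4.5.

2.5, 1, 4.5, 2.5, 6, 4.5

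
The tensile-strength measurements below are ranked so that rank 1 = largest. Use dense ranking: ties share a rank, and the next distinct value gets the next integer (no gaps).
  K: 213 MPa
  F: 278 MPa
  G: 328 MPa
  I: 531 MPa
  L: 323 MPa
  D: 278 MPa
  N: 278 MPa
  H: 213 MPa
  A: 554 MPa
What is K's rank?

Sorted (descending): 554, 531, 328, 323, 278, 278, 278, 213, 213
The 3 values of 278 share dense rank 5.
The 2 values of 213 share dense rank 6.
Remaining distinct values take the next consecutive integers.
K has value 213 MPa → rank 6.

6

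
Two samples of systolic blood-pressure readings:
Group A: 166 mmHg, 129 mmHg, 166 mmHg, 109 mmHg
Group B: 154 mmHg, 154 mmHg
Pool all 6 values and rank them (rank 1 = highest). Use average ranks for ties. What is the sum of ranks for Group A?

14

Sorted (descending): 166, 166, 154, 154, 129, 109
The 2 values of 166 occupy positions 1–2 → average rank (1+2)/2 = 1.5.
The 2 values of 154 occupy positions 3–4 → average rank (3+4)/2 = 3.5.
Group A values → pooled ranks: 166→1.5, 129→5, 166→1.5, 109→6
Rank sum = 1.5 + 5 + 1.5 + 6 = 14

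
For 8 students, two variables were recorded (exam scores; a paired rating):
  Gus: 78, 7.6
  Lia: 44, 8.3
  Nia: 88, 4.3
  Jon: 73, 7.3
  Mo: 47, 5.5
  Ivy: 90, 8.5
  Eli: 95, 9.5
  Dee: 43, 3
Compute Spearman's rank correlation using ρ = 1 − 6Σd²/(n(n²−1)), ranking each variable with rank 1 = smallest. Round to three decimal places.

Ranks of variable 1: 5, 2, 6, 4, 3, 7, 8, 1
Ranks of variable 2: 5, 6, 2, 4, 3, 7, 8, 1
d = r₁ − r₂: 0, -4, 4, 0, 0, 0, 0, 0
d²: 0, 16, 16, 0, 0, 0, 0, 0; Σd² = 32
ρ = 1 − 6·32/(8·63) = 1 − 192/504 = 0.619

0.619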